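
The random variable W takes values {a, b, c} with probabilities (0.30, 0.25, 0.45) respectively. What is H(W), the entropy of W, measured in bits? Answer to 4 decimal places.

H(W) = −Σ p·log₂ p.
  −(0.30)·log₂(0.30) = 0.52109
  −(0.25)·log₂(0.25) = 0.50000
  −(0.45)·log₂(0.45) = 0.51840
Sum: 0.52109 + 0.50000 + 0.51840 = 1.5395 bits.

1.5395 bits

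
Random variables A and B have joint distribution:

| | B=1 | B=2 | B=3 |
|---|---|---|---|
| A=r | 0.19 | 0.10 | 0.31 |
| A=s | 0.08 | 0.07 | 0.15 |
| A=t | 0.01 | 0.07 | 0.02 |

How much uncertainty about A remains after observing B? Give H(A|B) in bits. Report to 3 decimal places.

Marginals: p(A) = (0.6000, 0.3000, 0.1000), p(B) = (0.2800, 0.2400, 0.4800).
H(A|B) = Σ p(B) · H(A|B=·).
  B=1: p=0.2800, H(A|B=1) = 1.0677
  B=2: p=0.2400, H(A|B=2) = 1.5632
  B=3: p=0.4800, H(A|B=3) = 1.1228
Weighted sum = 1.213 bits.

1.213 bits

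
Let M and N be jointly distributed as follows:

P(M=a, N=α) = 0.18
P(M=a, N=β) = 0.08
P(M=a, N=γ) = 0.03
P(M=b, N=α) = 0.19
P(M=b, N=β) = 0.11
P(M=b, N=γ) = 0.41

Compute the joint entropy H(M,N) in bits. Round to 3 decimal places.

H(M,N) = −Σ p(x,y)·log₂ p(x,y) over all 6 cells.
  cell (a,α): −0.18·log₂0.18 = 0.4453
  cell (a,β): −0.08·log₂0.08 = 0.2915
  cell (a,γ): −0.03·log₂0.03 = 0.1518
  cell (b,α): −0.19·log₂0.19 = 0.4552
  cell (b,β): −0.11·log₂0.11 = 0.3503
  cell (b,γ): −0.41·log₂0.41 = 0.5274
Sum = 2.221 bits.

2.221 bits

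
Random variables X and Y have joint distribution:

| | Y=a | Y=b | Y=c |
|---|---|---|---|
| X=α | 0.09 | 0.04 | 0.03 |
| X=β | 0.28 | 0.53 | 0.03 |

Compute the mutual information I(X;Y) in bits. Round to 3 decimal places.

0.069 bits

Marginals: p(X) = (0.1600, 0.8400), p(Y) = (0.3700, 0.5700, 0.0600).
I(X;Y) = H(X) + H(Y) − H(X,Y).
H(X) = 0.6343, H(Y) = 1.2365, H(X,Y) = 1.8016.
I(X;Y) = 0.6343 + 1.2365 − 1.8016 = 0.069 bits.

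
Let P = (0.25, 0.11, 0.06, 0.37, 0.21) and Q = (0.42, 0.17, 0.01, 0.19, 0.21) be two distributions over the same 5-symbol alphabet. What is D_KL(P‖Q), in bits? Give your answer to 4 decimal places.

D(P‖Q) = Σ p·log₂(p/q).
  0.25·log₂(0.25/0.42) = -0.18712
  0.11·log₂(0.11/0.17) = -0.06908
  0.06·log₂(0.06/0.01) = 0.15510
  0.37·log₂(0.37/0.19) = 0.35576
  0.21·log₂(0.21/0.21) = 0.00000
D(P‖Q) = 0.2547 bits.

0.2547 bits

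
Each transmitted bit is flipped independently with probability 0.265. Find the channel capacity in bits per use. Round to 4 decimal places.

0.1658 bits

Binary symmetric channel: C = 1 − h₂(ε) where h₂ is the binary entropy function.
h₂(0.265) = −0.265·log₂0.265 − 0.735·log₂0.735 = 0.8342.
C = 1 − 0.8342 = 0.1658 bits per channel use.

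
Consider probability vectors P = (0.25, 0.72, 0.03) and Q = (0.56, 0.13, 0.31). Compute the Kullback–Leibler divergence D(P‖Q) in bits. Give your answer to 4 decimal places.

1.3861 bits

D(P‖Q) = Σ p·log₂(p/q).
  0.25·log₂(0.25/0.56) = -0.29087
  0.72·log₂(0.72/0.13) = 1.77803
  0.03·log₂(0.03/0.31) = -0.10108
D(P‖Q) = 1.3861 bits.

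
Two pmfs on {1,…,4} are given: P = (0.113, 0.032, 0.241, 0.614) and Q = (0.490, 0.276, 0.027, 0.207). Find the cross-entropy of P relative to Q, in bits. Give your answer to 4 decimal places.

H(P,Q) = −Σ p·log₂ q.
  −0.113·log₂(0.490) = 0.11629
  −0.032·log₂(0.276) = 0.05943
  −0.241·log₂(0.027) = 1.25583
  −0.614·log₂(0.207) = 1.39519
H(P,Q) = 2.8267 bits.

2.8267 bits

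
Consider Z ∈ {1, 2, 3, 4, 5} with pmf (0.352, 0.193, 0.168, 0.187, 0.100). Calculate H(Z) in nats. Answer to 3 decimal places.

1.528 nats

H(Z) = −Σ p·ln p.
  −(0.352)·ln(0.352) = 0.3675
  −(0.193)·ln(0.193) = 0.3175
  −(0.168)·ln(0.168) = 0.2997
  −(0.187)·ln(0.187) = 0.3135
  −(0.100)·ln(0.100) = 0.2303
Sum: 0.3675 + 0.3175 + 0.2997 + 0.3135 + 0.2303 = 1.528 nats.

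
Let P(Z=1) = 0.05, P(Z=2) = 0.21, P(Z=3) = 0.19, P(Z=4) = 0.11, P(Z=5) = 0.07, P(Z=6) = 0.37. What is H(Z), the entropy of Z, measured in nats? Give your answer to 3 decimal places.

1.590 nats

H(Z) = −Σ p·ln p.
  −(0.05)·ln(0.05) = 0.1498
  −(0.21)·ln(0.21) = 0.3277
  −(0.19)·ln(0.19) = 0.3155
  −(0.11)·ln(0.11) = 0.2428
  −(0.07)·ln(0.07) = 0.1861
  −(0.37)·ln(0.37) = 0.3679
Sum: 0.1498 + 0.3277 + 0.3155 + 0.2428 + 0.1861 + 0.3679 = 1.590 nats.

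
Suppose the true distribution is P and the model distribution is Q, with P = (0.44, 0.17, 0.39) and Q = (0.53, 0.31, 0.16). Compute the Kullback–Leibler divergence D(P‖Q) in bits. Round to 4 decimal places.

D(P‖Q) = Σ p·log₂(p/q).
  0.44·log₂(0.44/0.53) = -0.11814
  0.17·log₂(0.17/0.31) = -0.14734
  0.39·log₂(0.39/0.16) = 0.50131
D(P‖Q) = 0.2358 bits.

0.2358 bits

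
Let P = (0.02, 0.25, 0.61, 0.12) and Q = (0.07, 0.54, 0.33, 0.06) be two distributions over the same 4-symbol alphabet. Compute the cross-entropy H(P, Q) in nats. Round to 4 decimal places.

1.2211 nats

H(P,Q) = −Σ p·ln q.
  −0.02·ln(0.07) = 0.05319
  −0.25·ln(0.54) = 0.15405
  −0.61·ln(0.33) = 0.67628
  −0.12·ln(0.06) = 0.33761
H(P,Q) = 1.2211 nats.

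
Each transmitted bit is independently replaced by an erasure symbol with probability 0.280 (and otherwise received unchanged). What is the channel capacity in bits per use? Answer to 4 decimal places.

0.7200 bits

Binary erasure channel: capacity C = 1 − ε.
C = 1 − 0.280 = 0.7200 bits per channel use.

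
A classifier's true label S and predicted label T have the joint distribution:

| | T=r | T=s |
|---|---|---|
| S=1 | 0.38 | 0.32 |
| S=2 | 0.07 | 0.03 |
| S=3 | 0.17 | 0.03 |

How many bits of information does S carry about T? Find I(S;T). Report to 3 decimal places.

Marginals: p(S) = (0.7000, 0.1000, 0.2000), p(T) = (0.6200, 0.3800).
I(S;T) = H(S) + H(T) − H(S,T).
H(S) = 1.1568, H(T) = 0.9580, H(S,T) = 2.0632.
I(S;T) = 1.1568 + 0.9580 − 2.0632 = 0.052 bits.

0.052 bits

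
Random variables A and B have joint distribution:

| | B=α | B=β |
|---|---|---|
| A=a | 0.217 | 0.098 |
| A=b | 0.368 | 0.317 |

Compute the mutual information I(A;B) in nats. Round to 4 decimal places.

0.0104 nats

Marginals: p(A) = (0.3150, 0.6850), p(B) = (0.5850, 0.4150).
I(A;B) = Σ p(x,y)·ln[p(x,y)/(p(x)p(y))].
  (a,α): 0.217·ln(1.1776) = 0.03547
  (a,β): 0.098·ln(0.7497) = -0.02824
  (b,α): 0.368·ln(0.9183) = -0.03135
  (b,β): 0.317·ln(1.1151) = 0.03454
Sum = 0.0104 nats.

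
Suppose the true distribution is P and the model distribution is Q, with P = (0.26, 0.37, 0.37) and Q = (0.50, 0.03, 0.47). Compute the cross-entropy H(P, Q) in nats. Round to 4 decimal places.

H(P,Q) = −Σ p·ln q.
  −0.26·ln(0.50) = 0.18022
  −0.37·ln(0.03) = 1.29743
  −0.37·ln(0.47) = 0.27936
H(P,Q) = 1.7570 nats.

1.7570 nats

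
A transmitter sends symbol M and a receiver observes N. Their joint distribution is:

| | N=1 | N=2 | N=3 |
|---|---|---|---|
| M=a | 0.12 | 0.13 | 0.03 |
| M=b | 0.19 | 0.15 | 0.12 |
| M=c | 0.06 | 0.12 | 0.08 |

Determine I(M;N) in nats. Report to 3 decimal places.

0.032 nats

Marginals: p(M) = (0.2800, 0.4600, 0.2600), p(N) = (0.3700, 0.4000, 0.2300).
I(M;N) = H(M) + H(N) − H(M,N).
H(M) = 1.0639, H(N) = 1.0724, H(M,N) = 2.1047.
I(M;N) = 1.0639 + 1.0724 − 2.1047 = 0.032 nats.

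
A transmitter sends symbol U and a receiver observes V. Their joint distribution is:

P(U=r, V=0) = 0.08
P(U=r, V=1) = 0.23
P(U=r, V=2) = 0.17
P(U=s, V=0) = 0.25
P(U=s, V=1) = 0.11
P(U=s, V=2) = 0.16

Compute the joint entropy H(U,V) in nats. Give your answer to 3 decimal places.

H(U,V) = −Σ p(x,y)·ln p(x,y) over all 6 cells.
  cell (r,0): −0.08·ln0.08 = 0.2021
  cell (r,1): −0.23·ln0.23 = 0.3380
  cell (r,2): −0.17·ln0.17 = 0.3012
  cell (s,0): −0.25·ln0.25 = 0.3466
  cell (s,1): −0.11·ln0.11 = 0.2428
  cell (s,2): −0.16·ln0.16 = 0.2932
Sum = 1.724 nats.

1.724 nats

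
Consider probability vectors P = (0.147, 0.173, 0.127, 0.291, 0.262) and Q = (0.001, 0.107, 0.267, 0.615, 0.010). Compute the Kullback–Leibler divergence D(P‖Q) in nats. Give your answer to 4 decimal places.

1.3602 nats

D(P‖Q) = Σ p·ln(p/q).
  0.147·ln(0.147/0.001) = 0.73359
  0.173·ln(0.173/0.107) = 0.08312
  0.127·ln(0.127/0.267) = -0.09437
  0.291·ln(0.291/0.615) = -0.21776
  0.262·ln(0.262/0.010) = 0.85563
D(P‖Q) = 1.3602 nats.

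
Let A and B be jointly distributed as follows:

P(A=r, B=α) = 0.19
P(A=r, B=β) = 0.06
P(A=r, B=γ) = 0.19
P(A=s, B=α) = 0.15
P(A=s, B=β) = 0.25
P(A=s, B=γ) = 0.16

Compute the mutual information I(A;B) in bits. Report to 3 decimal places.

Marginals: p(A) = (0.4400, 0.5600), p(B) = (0.3400, 0.3100, 0.3500).
I(A;B) = H(A) + H(B) − H(A,B).
H(A) = 0.9896, H(B) = 1.5831, H(A,B) = 2.4875.
I(A;B) = 0.9896 + 1.5831 − 2.4875 = 0.085 bits.

0.085 bits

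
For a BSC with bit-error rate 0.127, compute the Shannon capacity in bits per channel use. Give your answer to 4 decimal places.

Binary symmetric channel: C = 1 − h₂(ε) where h₂ is the binary entropy function.
h₂(0.127) = −0.127·log₂0.127 − 0.873·log₂0.873 = 0.5492.
C = 1 − 0.5492 = 0.4508 bits per channel use.

0.4508 bits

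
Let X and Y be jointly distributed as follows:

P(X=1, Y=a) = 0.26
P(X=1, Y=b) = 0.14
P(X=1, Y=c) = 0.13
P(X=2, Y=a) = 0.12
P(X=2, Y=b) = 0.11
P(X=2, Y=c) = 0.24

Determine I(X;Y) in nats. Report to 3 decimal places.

Marginals: p(X) = (0.5300, 0.4700), p(Y) = (0.3800, 0.2500, 0.3700).
I(X;Y) = H(X) + H(Y) − H(X,Y).
H(X) = 0.6913, H(Y) = 1.0821, H(X,Y) = 1.7305.
I(X;Y) = 0.6913 + 1.0821 − 1.7305 = 0.043 nats.

0.043 nats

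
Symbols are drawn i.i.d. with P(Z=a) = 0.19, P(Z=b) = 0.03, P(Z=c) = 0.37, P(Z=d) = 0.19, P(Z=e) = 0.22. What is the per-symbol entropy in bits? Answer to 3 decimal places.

2.074 bits

H(Z) = −Σ p·log₂ p.
  −(0.19)·log₂(0.19) = 0.4552
  −(0.03)·log₂(0.03) = 0.1518
  −(0.37)·log₂(0.37) = 0.5307
  −(0.19)·log₂(0.19) = 0.4552
  −(0.22)·log₂(0.22) = 0.4806
Sum: 0.4552 + 0.1518 + 0.5307 + 0.4552 + 0.4806 = 2.074 bits.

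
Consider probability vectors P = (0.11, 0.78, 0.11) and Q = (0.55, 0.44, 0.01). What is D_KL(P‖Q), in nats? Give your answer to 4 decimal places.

0.5333 nats

D(P‖Q) = Σ p·ln(p/q).
  0.11·ln(0.11/0.55) = -0.17704
  0.78·ln(0.78/0.44) = 0.44656
  0.11·ln(0.11/0.01) = 0.26377
D(P‖Q) = 0.5333 nats.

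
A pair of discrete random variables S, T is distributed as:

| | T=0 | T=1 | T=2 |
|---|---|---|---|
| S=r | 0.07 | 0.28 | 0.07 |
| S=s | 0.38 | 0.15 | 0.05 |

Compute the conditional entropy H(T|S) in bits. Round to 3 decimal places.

Chain rule: H(T|S) = H(S,T) − H(S).
Marginals: p(S) = (0.4200, 0.5800), p(T) = (0.4500, 0.4300, 0.1200).
H(S,T) = 2.2084 bits; H(S) = 0.9815 bits.
H(T|S) = 2.2084 − 0.9815 = 1.227 bits.

1.227 bits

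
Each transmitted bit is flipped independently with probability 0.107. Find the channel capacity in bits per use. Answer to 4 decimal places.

0.5092 bits

Binary symmetric channel: C = 1 − h₂(ε) where h₂ is the binary entropy function.
h₂(0.107) = −0.107·log₂0.107 − 0.893·log₂0.893 = 0.4908.
C = 1 − 0.4908 = 0.5092 bits per channel use.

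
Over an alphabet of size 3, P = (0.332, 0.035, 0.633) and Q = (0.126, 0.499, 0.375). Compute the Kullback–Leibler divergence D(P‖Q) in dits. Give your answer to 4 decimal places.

0.2432 dits

D(P‖Q) = Σ p·log₁₀(p/q).
  0.332·log₁₀(0.332/0.126) = 0.13969
  0.035·log₁₀(0.035/0.499) = -0.04039
  0.633·log₁₀(0.633/0.375) = 0.14393
D(P‖Q) = 0.2432 dits.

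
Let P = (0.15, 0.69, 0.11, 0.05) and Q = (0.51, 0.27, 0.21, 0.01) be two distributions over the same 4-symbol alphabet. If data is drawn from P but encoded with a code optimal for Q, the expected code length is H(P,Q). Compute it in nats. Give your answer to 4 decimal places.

1.4064 nats

H(P,Q) = −Σ p·ln q.
  −0.15·ln(0.51) = 0.10100
  −0.69·ln(0.27) = 0.90344
  −0.11·ln(0.21) = 0.17167
  −0.05·ln(0.01) = 0.23026
H(P,Q) = 1.4064 nats.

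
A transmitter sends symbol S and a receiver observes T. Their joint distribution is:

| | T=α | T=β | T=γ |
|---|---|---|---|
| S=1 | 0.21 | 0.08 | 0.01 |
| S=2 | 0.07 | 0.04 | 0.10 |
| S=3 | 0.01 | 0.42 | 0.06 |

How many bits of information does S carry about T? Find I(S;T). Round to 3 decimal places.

Marginals: p(S) = (0.3000, 0.2100, 0.4900), p(T) = (0.2900, 0.5400, 0.1700).
I(S;T) = Σ p(x,y)·log₂[p(x,y)/(p(x)p(y))].
  (1,α): 0.21·log₂(2.4138) = 0.2670
  (1,β): 0.08·log₂(0.4938) = -0.0814
  (1,γ): 0.01·log₂(0.1961) = -0.0235
  (2,α): 0.07·log₂(1.1494) = 0.0141
  (2,β): 0.04·log₂(0.3527) = -0.0601
  (2,γ): 0.10·log₂(2.8011) = 0.1486
  (3,α): 0.01·log₂(0.0704) = -0.0383
  (3,β): 0.42·log₂(1.5873) = 0.2800
  (3,γ): 0.06·log₂(0.7203) = -0.0284
Sum = 0.478 bits.

0.478 bits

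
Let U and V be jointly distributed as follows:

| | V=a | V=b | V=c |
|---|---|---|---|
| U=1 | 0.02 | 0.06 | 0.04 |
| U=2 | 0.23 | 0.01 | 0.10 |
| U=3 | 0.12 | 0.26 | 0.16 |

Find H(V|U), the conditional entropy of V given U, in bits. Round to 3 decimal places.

Marginals: p(U) = (0.1200, 0.3400, 0.5400), p(V) = (0.3700, 0.3300, 0.3000).
H(V|U) = Σ p(U) · H(V|U=·).
  U=1: p=0.1200, H(V|U=1) = 1.4591
  U=2: p=0.3400, H(V|U=2) = 1.0504
  U=3: p=0.5400, H(V|U=3) = 1.5099
Weighted sum = 1.348 bits.

1.348 bits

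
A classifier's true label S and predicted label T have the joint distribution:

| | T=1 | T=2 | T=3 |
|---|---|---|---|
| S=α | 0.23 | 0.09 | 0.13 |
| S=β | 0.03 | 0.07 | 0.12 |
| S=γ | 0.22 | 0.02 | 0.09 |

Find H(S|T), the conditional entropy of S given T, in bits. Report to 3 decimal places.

1.394 bits

Marginals: p(S) = (0.4500, 0.2200, 0.3300), p(T) = (0.4800, 0.1800, 0.3400).
H(S|T) = Σ p(T) · H(S|T=·).
  T=1: p=0.4800, H(S|T=1) = 1.2745
  T=2: p=0.1800, H(S|T=2) = 1.3821
  T=3: p=0.3400, H(S|T=3) = 1.5682
Weighted sum = 1.394 bits.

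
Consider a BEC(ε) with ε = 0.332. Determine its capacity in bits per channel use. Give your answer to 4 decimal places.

Binary erasure channel: capacity C = 1 − ε.
C = 1 − 0.332 = 0.6680 bits per channel use.

0.6680 bits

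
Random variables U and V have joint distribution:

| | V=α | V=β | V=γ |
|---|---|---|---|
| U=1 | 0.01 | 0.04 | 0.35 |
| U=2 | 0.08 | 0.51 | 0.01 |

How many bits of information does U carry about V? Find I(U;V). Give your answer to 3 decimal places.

0.653 bits

Marginals: p(U) = (0.4000, 0.6000), p(V) = (0.0900, 0.5500, 0.3600).
I(U;V) = H(U) + H(V) − H(U,V).
H(U) = 0.9710, H(V) = 1.3176, H(U,V) = 1.6357.
I(U;V) = 0.9710 + 1.3176 − 1.6357 = 0.653 bits.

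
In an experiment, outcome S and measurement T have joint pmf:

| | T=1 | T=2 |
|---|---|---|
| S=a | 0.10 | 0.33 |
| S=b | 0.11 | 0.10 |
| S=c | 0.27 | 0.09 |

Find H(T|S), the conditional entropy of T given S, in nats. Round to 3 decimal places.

0.581 nats

Chain rule: H(T|S) = H(S,T) − H(S).
Marginals: p(S) = (0.4300, 0.2100, 0.3600), p(T) = (0.4800, 0.5200).
H(S,T) = 1.6394 nats; H(S) = 1.0584 nats.
H(T|S) = 1.6394 − 1.0584 = 0.581 nats.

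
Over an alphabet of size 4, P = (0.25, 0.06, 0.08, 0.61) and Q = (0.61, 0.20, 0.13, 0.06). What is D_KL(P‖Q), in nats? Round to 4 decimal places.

1.0806 nats

D(P‖Q) = Σ p·ln(p/q).
  0.25·ln(0.25/0.61) = -0.22300
  0.06·ln(0.06/0.20) = -0.07224
  0.08·ln(0.08/0.13) = -0.03884
  0.61·ln(0.61/0.06) = 1.41466
D(P‖Q) = 1.0806 nats.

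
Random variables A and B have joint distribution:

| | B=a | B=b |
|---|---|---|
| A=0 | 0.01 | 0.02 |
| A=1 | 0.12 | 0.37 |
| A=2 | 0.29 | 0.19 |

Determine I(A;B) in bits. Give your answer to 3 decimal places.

Marginals: p(A) = (0.0300, 0.4900, 0.4800), p(B) = (0.4200, 0.5800).
I(A;B) = Σ p(x,y)·log₂[p(x,y)/(p(x)p(y))].
  (0,a): 0.01·log₂(0.7937) = -0.0033
  (0,b): 0.02·log₂(1.1494) = 0.0040
  (1,a): 0.12·log₂(0.5831) = -0.0934
  (1,b): 0.37·log₂(1.3019) = 0.1408
  (2,a): 0.29·log₂(1.4385) = 0.1521
  (2,b): 0.19·log₂(0.6825) = -0.1047
Sum = 0.096 bits.

0.096 bits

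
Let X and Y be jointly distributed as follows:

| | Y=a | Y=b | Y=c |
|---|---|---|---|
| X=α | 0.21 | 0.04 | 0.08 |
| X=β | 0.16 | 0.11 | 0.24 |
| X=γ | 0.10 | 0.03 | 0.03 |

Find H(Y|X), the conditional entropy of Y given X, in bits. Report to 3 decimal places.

Chain rule: H(Y|X) = H(X,Y) − H(X).
Marginals: p(X) = (0.3300, 0.5100, 0.1600), p(Y) = (0.4700, 0.1800, 0.3500).
H(X,Y) = 2.8533 bits; H(X) = 1.4463 bits.
H(Y|X) = 2.8533 − 1.4463 = 1.407 bits.

1.407 bits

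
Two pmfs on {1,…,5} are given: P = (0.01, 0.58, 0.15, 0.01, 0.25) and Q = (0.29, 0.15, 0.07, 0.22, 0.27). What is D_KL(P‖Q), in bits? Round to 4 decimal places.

D(P‖Q) = Σ p·log₂(p/q).
  0.01·log₂(0.01/0.29) = -0.04858
  0.58·log₂(0.58/0.15) = 1.13163
  0.15·log₂(0.15/0.07) = 0.16493
  0.01·log₂(0.01/0.22) = -0.04459
  0.25·log₂(0.25/0.27) = -0.02776
D(P‖Q) = 1.1756 bits.

1.1756 bits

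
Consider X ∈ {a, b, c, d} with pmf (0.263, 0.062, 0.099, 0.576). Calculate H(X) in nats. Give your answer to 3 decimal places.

H(X) = −Σ p·ln p.
  −(0.263)·ln(0.263) = 0.3513
  −(0.062)·ln(0.062) = 0.1724
  −(0.099)·ln(0.099) = 0.2290
  −(0.576)·ln(0.576) = 0.3177
Sum: 0.3513 + 0.1724 + 0.2290 + 0.3177 = 1.070 nats.

1.070 nats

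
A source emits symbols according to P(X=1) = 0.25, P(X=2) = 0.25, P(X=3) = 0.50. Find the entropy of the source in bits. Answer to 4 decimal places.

1.5000 bits

H(X) = −Σ p·log₂ p.
  −(0.25)·log₂(0.25) = 0.50000
  −(0.25)·log₂(0.25) = 0.50000
  −(0.50)·log₂(0.50) = 0.50000
Sum: 0.50000 + 0.50000 + 0.50000 = 1.5000 bits.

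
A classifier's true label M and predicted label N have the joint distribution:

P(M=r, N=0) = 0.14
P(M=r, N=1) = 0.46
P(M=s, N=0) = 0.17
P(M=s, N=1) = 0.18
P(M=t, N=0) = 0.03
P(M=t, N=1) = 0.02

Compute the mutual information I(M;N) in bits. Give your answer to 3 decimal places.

Marginals: p(M) = (0.6000, 0.3500, 0.0500), p(N) = (0.3400, 0.6600).
I(M;N) = Σ p(x,y)·log₂[p(x,y)/(p(x)p(y))].
  (r,0): 0.14·log₂(0.6863) = -0.0760
  (r,1): 0.46·log₂(1.1616) = 0.0994
  (s,0): 0.17·log₂(1.4286) = 0.0875
  (s,1): 0.18·log₂(0.7792) = -0.0648
  (t,0): 0.03·log₂(1.7647) = 0.0246
  (t,1): 0.02·log₂(0.6061) = -0.0144
Sum = 0.056 bits.

0.056 bits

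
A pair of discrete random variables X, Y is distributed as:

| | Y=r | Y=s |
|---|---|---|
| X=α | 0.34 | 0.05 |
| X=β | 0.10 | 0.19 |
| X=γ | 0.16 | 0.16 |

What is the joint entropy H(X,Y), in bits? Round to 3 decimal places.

H(X,Y) = −Σ p(x,y)·log₂ p(x,y) over all 6 cells.
  cell (α,r): −0.34·log₂0.34 = 0.5292
  cell (α,s): −0.05·log₂0.05 = 0.2161
  cell (β,r): −0.10·log₂0.10 = 0.3322
  cell (β,s): −0.19·log₂0.19 = 0.4552
  cell (γ,r): −0.16·log₂0.16 = 0.4230
  cell (γ,s): −0.16·log₂0.16 = 0.4230
Sum = 2.379 bits.

2.379 bits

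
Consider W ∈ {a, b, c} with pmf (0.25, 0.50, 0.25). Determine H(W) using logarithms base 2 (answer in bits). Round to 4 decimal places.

1.5000 bits

H(W) = −Σ p·log₂ p.
  −(0.25)·log₂(0.25) = 0.50000
  −(0.50)·log₂(0.50) = 0.50000
  −(0.25)·log₂(0.25) = 0.50000
Sum: 0.50000 + 0.50000 + 0.50000 = 1.5000 bits.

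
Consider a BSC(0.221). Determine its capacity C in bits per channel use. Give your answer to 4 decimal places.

Binary symmetric channel: C = 1 − h₂(ε) where h₂ is the binary entropy function.
h₂(0.221) = −0.221·log₂0.221 − 0.779·log₂0.779 = 0.7620.
C = 1 − 0.7620 = 0.2380 bits per channel use.

0.2380 bits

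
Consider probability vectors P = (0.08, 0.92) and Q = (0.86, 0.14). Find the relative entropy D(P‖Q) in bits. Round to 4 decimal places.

D(P‖Q) = Σ p·log₂(p/q).
  0.08·log₂(0.08/0.86) = -0.27410
  0.92·log₂(0.92/0.14) = 2.49891
D(P‖Q) = 2.2248 bits.

2.2248 bits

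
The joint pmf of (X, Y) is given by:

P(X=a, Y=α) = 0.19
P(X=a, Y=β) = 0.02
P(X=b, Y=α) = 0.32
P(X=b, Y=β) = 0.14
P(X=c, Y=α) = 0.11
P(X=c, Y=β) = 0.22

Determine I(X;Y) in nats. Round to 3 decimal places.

0.105 nats

Marginals: p(X) = (0.2100, 0.4600, 0.3300), p(Y) = (0.6200, 0.3800).
I(X;Y) = Σ p(x,y)·ln[p(x,y)/(p(x)p(y))].
  (a,α): 0.19·ln(1.4593) = 0.0718
  (a,β): 0.02·ln(0.2506) = -0.0277
  (b,α): 0.32·ln(1.1220) = 0.0368
  (b,β): 0.14·ln(0.8009) = -0.0311
  (c,α): 0.11·ln(0.5376) = -0.0683
  (c,β): 0.22·ln(1.7544) = 0.1237
Sum = 0.105 nats.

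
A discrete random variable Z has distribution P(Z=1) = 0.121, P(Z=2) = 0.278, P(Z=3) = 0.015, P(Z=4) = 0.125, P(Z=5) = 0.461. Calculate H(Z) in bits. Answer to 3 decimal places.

1.863 bits

H(Z) = −Σ p·log₂ p.
  −(0.121)·log₂(0.121) = 0.3687
  −(0.278)·log₂(0.278) = 0.5134
  −(0.015)·log₂(0.015) = 0.0909
  −(0.125)·log₂(0.125) = 0.3750
  −(0.461)·log₂(0.461) = 0.5150
Sum: 0.3687 + 0.5134 + 0.0909 + 0.3750 + 0.5150 = 1.863 bits.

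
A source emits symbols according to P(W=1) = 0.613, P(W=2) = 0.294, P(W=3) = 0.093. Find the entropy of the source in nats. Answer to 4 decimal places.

0.8808 nats

H(W) = −Σ p·ln p.
  −(0.613)·ln(0.613) = 0.30000
  −(0.294)·ln(0.294) = 0.35991
  −(0.093)·ln(0.093) = 0.22089
Sum: 0.30000 + 0.35991 + 0.22089 = 0.8808 nats.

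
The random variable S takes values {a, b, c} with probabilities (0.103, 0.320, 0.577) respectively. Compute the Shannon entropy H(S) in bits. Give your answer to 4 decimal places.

1.3216 bits

H(S) = −Σ p·log₂ p.
  −(0.103)·log₂(0.103) = 0.33777
  −(0.320)·log₂(0.320) = 0.52603
  −(0.577)·log₂(0.577) = 0.45777
Sum: 0.33777 + 0.52603 + 0.45777 = 1.3216 bits.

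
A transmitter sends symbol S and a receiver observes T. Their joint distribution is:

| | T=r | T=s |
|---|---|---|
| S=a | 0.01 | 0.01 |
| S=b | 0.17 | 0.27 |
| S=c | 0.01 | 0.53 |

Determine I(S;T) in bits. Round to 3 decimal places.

0.186 bits

Marginals: p(S) = (0.0200, 0.4400, 0.5400), p(T) = (0.1900, 0.8100).
I(S;T) = Σ p(x,y)·log₂[p(x,y)/(p(x)p(y))].
  (a,r): 0.01·log₂(2.6316) = 0.0140
  (a,s): 0.01·log₂(0.6173) = -0.0070
  (b,r): 0.17·log₂(2.0335) = 0.1741
  (b,s): 0.27·log₂(0.7576) = -0.1081
  (c,r): 0.01·log₂(0.0975) = -0.0336
  (c,s): 0.53·log₂(1.2117) = 0.1468
Sum = 0.186 bits.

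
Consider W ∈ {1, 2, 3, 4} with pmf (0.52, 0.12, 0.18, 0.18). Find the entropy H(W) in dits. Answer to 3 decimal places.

H(W) = −Σ p·log₁₀ p.
  −(0.52)·log₁₀(0.52) = 0.1477
  −(0.12)·log₁₀(0.12) = 0.1105
  −(0.18)·log₁₀(0.18) = 0.1341
  −(0.18)·log₁₀(0.18) = 0.1341
Sum: 0.1477 + 0.1105 + 0.1341 + 0.1341 = 0.526 dits.

0.526 dits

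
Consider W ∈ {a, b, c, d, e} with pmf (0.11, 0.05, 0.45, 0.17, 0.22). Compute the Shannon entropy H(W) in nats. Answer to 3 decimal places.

H(W) = −Σ p·ln p.
  −(0.11)·ln(0.11) = 0.2428
  −(0.05)·ln(0.05) = 0.1498
  −(0.45)·ln(0.45) = 0.3593
  −(0.17)·ln(0.17) = 0.3012
  −(0.22)·ln(0.22) = 0.3331
Sum: 0.2428 + 0.1498 + 0.3593 + 0.3012 + 0.3331 = 1.386 nats.

1.386 nats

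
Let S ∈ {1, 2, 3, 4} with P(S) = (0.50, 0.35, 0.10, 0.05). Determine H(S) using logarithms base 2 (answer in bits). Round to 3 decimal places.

H(S) = −Σ p·log₂ p.
  −(0.50)·log₂(0.50) = 0.5000
  −(0.35)·log₂(0.35) = 0.5301
  −(0.10)·log₂(0.10) = 0.3322
  −(0.05)·log₂(0.05) = 0.2161
Sum: 0.5000 + 0.5301 + 0.3322 + 0.2161 = 1.578 bits.

1.578 bits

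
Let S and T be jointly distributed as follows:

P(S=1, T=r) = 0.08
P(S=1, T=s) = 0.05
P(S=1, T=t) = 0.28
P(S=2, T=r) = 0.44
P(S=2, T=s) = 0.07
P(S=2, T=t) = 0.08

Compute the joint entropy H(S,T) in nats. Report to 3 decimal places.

1.458 nats

H(S,T) = −Σ p(x,y)·ln p(x,y) over all 6 cells.
  cell (1,r): −0.08·ln0.08 = 0.2021
  cell (1,s): −0.05·ln0.05 = 0.1498
  cell (1,t): −0.28·ln0.28 = 0.3564
  cell (2,r): −0.44·ln0.44 = 0.3612
  cell (2,s): −0.07·ln0.07 = 0.1861
  cell (2,t): −0.08·ln0.08 = 0.2021
Sum = 1.458 nats.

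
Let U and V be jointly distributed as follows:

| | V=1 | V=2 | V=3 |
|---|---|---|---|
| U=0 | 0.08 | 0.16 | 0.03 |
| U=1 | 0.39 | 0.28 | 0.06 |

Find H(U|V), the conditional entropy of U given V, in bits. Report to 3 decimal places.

Marginals: p(U) = (0.2700, 0.7300), p(V) = (0.4700, 0.4400, 0.0900).
H(U|V) = Σ p(V) · H(U|V=·).
  V=1: p=0.4700, H(U|V=1) = 0.6582
  V=2: p=0.4400, H(U|V=2) = 0.9457
  V=3: p=0.0900, H(U|V=3) = 0.9183
Weighted sum = 0.808 bits.

0.808 bits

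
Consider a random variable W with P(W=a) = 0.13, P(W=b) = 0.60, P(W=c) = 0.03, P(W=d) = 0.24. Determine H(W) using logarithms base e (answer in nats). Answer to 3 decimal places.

H(W) = −Σ p·ln p.
  −(0.13)·ln(0.13) = 0.2652
  −(0.60)·ln(0.60) = 0.3065
  −(0.03)·ln(0.03) = 0.1052
  −(0.24)·ln(0.24) = 0.3425
Sum: 0.2652 + 0.3065 + 0.1052 + 0.3425 = 1.019 nats.

1.019 nats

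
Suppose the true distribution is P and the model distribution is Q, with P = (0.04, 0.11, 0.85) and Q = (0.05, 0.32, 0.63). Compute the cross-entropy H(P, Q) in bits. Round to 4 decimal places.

0.9203 bits

H(P,Q) = −Σ p·log₂ q.
  −0.04·log₂(0.05) = 0.17288
  −0.11·log₂(0.32) = 0.18082
  −0.85·log₂(0.63) = 0.56659
H(P,Q) = 0.9203 bits.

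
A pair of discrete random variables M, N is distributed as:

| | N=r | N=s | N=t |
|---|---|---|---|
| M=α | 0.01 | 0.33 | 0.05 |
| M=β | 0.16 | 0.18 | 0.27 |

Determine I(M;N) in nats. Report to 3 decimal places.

0.161 nats

Marginals: p(M) = (0.3900, 0.6100), p(N) = (0.1700, 0.5100, 0.3200).
I(M;N) = H(M) + H(N) − H(M,N).
H(M) = 0.6687, H(N) = 1.0093, H(M,N) = 1.5171.
I(M;N) = 0.6687 + 1.0093 − 1.5171 = 0.161 nats.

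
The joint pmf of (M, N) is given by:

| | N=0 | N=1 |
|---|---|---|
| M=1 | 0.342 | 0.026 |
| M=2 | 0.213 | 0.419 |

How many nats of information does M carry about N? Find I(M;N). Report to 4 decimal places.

Marginals: p(M) = (0.3680, 0.6320), p(N) = (0.5550, 0.4450).
I(M;N) = Σ p(x,y)·ln[p(x,y)/(p(x)p(y))].
  (1,0): 0.342·ln(1.6745) = 0.17631
  (1,1): 0.026·ln(0.1588) = -0.04785
  (2,0): 0.213·ln(0.6073) = -0.10625
  (2,1): 0.419·ln(1.4898) = 0.16704
Sum = 0.1893 nats.

0.1893 nats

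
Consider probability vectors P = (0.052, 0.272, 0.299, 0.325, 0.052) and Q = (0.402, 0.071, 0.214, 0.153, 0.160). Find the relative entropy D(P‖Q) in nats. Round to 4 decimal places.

0.5454 nats

D(P‖Q) = Σ p·ln(p/q).
  0.052·ln(0.052/0.402) = -0.10635
  0.272·ln(0.272/0.071) = 0.36533
  0.299·ln(0.299/0.214) = 0.10001
  0.325·ln(0.325/0.153) = 0.24485
  0.052·ln(0.052/0.160) = -0.05844
D(P‖Q) = 0.5454 nats.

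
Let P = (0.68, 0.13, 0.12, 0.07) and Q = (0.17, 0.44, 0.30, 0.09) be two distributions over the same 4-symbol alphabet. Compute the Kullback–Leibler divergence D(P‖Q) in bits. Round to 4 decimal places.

D(P‖Q) = Σ p·log₂(p/q).
  0.68·log₂(0.68/0.17) = 1.36000
  0.13·log₂(0.13/0.44) = -0.22867
  0.12·log₂(0.12/0.30) = -0.15863
  0.07·log₂(0.07/0.09) = -0.02538
D(P‖Q) = 0.9473 bits.

0.9473 bits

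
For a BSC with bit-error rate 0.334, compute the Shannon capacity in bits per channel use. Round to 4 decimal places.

0.0810 bits

Binary symmetric channel: C = 1 − h₂(ε) where h₂ is the binary entropy function.
h₂(0.334) = −0.334·log₂0.334 − 0.666·log₂0.666 = 0.9190.
C = 1 − 0.9190 = 0.0810 bits per channel use.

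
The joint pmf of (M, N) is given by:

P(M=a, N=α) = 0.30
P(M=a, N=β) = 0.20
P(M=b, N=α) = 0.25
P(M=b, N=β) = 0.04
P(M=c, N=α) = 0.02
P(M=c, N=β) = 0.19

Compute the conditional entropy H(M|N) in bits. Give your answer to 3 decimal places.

Chain rule: H(M|N) = H(M,N) − H(N).
Marginals: p(M) = (0.5000, 0.2900, 0.2100), p(N) = (0.5700, 0.4300).
H(M,N) = 2.2393 bits; H(N) = 0.9858 bits.
H(M|N) = 2.2393 − 0.9858 = 1.254 bits.

1.254 bits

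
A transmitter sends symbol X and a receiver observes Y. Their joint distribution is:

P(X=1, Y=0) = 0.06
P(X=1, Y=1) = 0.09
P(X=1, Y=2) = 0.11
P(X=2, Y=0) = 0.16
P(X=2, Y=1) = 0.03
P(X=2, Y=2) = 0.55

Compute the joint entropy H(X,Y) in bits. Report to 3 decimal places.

H(X,Y) = −Σ p(x,y)·log₂ p(x,y) over all 6 cells.
  cell (1,0): −0.06·log₂0.06 = 0.2435
  cell (1,1): −0.09·log₂0.09 = 0.3127
  cell (1,2): −0.11·log₂0.11 = 0.3503
  cell (2,0): −0.16·log₂0.16 = 0.4230
  cell (2,1): −0.03·log₂0.03 = 0.1518
  cell (2,2): −0.55·log₂0.55 = 0.4744
Sum = 1.956 bits.

1.956 bits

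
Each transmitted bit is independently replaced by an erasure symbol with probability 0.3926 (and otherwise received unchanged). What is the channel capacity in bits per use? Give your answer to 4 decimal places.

Binary erasure channel: capacity C = 1 − ε.
C = 1 − 0.3926 = 0.6074 bits per channel use.

0.6074 bits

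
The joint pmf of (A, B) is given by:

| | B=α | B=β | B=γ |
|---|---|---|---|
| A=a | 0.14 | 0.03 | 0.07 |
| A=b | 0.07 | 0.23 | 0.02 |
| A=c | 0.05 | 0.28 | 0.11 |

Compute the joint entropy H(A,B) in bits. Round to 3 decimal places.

H(A,B) = −Σ p(x,y)·log₂ p(x,y) over all 9 cells.
  cell (a,α): −0.14·log₂0.14 = 0.3971
  cell (a,β): −0.03·log₂0.03 = 0.1518
  cell (a,γ): −0.07·log₂0.07 = 0.2686
  cell (b,α): −0.07·log₂0.07 = 0.2686
  cell (b,β): −0.23·log₂0.23 = 0.4877
  cell (b,γ): −0.02·log₂0.02 = 0.1129
  cell (c,α): −0.05·log₂0.05 = 0.2161
  cell (c,β): −0.28·log₂0.28 = 0.5142
  cell (c,γ): −0.11·log₂0.11 = 0.3503
Sum = 2.767 bits.

2.767 bits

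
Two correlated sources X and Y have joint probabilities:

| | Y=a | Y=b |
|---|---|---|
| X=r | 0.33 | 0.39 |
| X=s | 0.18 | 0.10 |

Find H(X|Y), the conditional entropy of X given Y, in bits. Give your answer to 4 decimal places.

Marginals: p(X) = (0.7200, 0.2800), p(Y) = (0.5100, 0.4900).
H(X|Y) = Σ p(Y) · H(X|Y=·).
  Y=a: p=0.5100, H(X|Y=a) = 0.9367
  Y=b: p=0.4900, H(X|Y=b) = 0.7300
Weighted sum = 0.8354 bits.

0.8354 bits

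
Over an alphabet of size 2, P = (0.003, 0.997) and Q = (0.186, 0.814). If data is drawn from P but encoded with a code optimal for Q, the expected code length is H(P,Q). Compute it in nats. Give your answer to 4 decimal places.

0.2102 nats

H(P,Q) = −Σ p·ln q.
  −0.003·ln(0.186) = 0.00505
  −0.997·ln(0.814) = 0.20518
H(P,Q) = 0.2102 nats.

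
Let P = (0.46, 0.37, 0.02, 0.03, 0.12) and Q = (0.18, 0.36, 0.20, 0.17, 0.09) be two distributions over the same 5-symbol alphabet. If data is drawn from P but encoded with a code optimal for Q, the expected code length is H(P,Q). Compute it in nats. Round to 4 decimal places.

1.5411 nats

H(P,Q) = −Σ p·ln q.
  −0.46·ln(0.18) = 0.78881
  −0.37·ln(0.36) = 0.37801
  −0.02·ln(0.20) = 0.03219
  −0.03·ln(0.17) = 0.05316
  −0.12·ln(0.09) = 0.28895
H(P,Q) = 1.5411 nats.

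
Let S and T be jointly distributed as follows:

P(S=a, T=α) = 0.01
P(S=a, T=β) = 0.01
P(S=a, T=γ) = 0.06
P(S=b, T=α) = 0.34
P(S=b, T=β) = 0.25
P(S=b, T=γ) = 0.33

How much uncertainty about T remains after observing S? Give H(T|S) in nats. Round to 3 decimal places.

Chain rule: H(T|S) = H(S,T) − H(S).
Marginals: p(S) = (0.0800, 0.9200), p(T) = (0.3500, 0.2600, 0.3900).
H(S,T) = 1.3401 nats; H(S) = 0.2788 nats.
H(T|S) = 1.3401 − 0.2788 = 1.061 nats.

1.061 nats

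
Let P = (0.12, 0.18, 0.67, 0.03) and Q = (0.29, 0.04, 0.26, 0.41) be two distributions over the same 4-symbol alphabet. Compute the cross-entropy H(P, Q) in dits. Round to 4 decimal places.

H(P,Q) = −Σ p·log₁₀ q.
  −0.12·log₁₀(0.29) = 0.06451
  −0.18·log₁₀(0.04) = 0.25163
  −0.67·log₁₀(0.26) = 0.39197
  −0.03·log₁₀(0.41) = 0.01162
H(P,Q) = 0.7197 dits.

0.7197 dits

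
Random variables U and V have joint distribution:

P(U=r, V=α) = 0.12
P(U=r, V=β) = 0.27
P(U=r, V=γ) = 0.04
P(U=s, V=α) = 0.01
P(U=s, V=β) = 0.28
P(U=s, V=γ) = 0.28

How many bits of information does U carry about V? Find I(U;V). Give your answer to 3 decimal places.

0.211 bits

Marginals: p(U) = (0.4300, 0.5700), p(V) = (0.1300, 0.5500, 0.3200).
I(U;V) = Σ p(x,y)·log₂[p(x,y)/(p(x)p(y))].
  (r,α): 0.12·log₂(2.1467) = 0.1323
  (r,β): 0.27·log₂(1.1416) = 0.0516
  (r,γ): 0.04·log₂(0.2907) = -0.0713
  (s,α): 0.01·log₂(0.1350) = -0.0289
  (s,β): 0.28·log₂(0.8931) = -0.0457
  (s,γ): 0.28·log₂(1.5351) = 0.1731
Sum = 0.211 bits.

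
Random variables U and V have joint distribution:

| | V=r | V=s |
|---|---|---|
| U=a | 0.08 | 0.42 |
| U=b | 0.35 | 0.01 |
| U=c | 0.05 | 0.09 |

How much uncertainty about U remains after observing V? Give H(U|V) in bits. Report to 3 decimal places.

0.944 bits

Chain rule: H(U|V) = H(U,V) − H(V).
Marginals: p(U) = (0.5000, 0.3600, 0.1400), p(V) = (0.4800, 0.5200).
H(U,V) = 1.9424 bits; H(V) = 0.9988 bits.
H(U|V) = 1.9424 − 0.9988 = 0.944 bits.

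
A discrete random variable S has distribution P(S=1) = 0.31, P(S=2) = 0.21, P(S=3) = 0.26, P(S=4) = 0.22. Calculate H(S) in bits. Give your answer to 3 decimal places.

H(S) = −Σ p·log₂ p.
  −(0.31)·log₂(0.31) = 0.5238
  −(0.21)·log₂(0.21) = 0.4728
  −(0.26)·log₂(0.26) = 0.5053
  −(0.22)·log₂(0.22) = 0.4806
Sum: 0.5238 + 0.4728 + 0.5053 + 0.4806 = 1.982 bits.

1.982 bits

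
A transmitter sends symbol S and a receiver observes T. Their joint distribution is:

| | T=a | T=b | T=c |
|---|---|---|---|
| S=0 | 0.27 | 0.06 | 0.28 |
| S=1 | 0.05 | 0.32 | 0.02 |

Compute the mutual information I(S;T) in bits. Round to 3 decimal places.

0.420 bits

Marginals: p(S) = (0.6100, 0.3900), p(T) = (0.3200, 0.3800, 0.3000).
I(S;T) = Σ p(x,y)·log₂[p(x,y)/(p(x)p(y))].
  (0,a): 0.27·log₂(1.3832) = 0.1264
  (0,b): 0.06·log₂(0.2588) = -0.1170
  (0,c): 0.28·log₂(1.5301) = 0.1718
  (1,a): 0.05·log₂(0.4006) = -0.0660
  (1,b): 0.32·log₂(2.1592) = 0.3554
  (1,c): 0.02·log₂(0.1709) = -0.0510
Sum = 0.420 bits.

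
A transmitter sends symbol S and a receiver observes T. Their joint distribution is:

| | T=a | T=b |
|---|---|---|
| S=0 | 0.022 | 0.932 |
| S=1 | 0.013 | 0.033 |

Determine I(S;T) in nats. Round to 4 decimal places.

0.0197 nats

Marginals: p(S) = (0.9540, 0.0460), p(T) = (0.0350, 0.9650).
I(S;T) = H(S) + H(T) − H(S,T).
H(S) = 0.1866, H(T) = 0.1517, H(S,T) = 0.3186.
I(S;T) = 0.1866 + 0.1517 − 0.3186 = 0.0197 nats.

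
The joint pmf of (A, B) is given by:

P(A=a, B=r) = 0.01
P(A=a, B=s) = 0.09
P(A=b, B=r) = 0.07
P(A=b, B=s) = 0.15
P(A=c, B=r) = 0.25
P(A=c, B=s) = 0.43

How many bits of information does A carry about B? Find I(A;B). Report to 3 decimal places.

0.024 bits

Marginals: p(A) = (0.1000, 0.2200, 0.6800), p(B) = (0.3300, 0.6700).
I(A;B) = Σ p(x,y)·log₂[p(x,y)/(p(x)p(y))].
  (a,r): 0.01·log₂(0.3030) = -0.0172
  (a,s): 0.09·log₂(1.3433) = 0.0383
  (b,r): 0.07·log₂(0.9642) = -0.0037
  (b,s): 0.15·log₂(1.0176) = 0.0038
  (c,r): 0.25·log₂(1.1141) = 0.0390
  (c,s): 0.43·log₂(0.9438) = -0.0359
Sum = 0.024 bits.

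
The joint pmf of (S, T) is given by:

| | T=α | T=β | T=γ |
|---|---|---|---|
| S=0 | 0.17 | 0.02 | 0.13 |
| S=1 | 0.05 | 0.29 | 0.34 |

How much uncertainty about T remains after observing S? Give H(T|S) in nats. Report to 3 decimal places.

Marginals: p(S) = (0.3200, 0.6800), p(T) = (0.2200, 0.3100, 0.4700).
H(T|S) = Σ p(S) · H(T|S=·).
  S=0: p=0.3200, H(T|S=0) = 0.8753
  S=1: p=0.6800, H(T|S=1) = 0.9019
Weighted sum = 0.893 nats.

0.893 nats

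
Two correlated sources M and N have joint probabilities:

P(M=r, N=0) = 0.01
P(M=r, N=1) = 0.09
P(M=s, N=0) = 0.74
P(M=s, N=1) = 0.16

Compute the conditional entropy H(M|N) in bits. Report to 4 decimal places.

0.3123 bits

Chain rule: H(M|N) = H(M,N) − H(N).
Marginals: p(M) = (0.1000, 0.9000), p(N) = (0.7500, 0.2500).
H(M,N) = 1.1236 bits; H(N) = 0.8113 bits.
H(M|N) = 1.1236 − 0.8113 = 0.3123 bits.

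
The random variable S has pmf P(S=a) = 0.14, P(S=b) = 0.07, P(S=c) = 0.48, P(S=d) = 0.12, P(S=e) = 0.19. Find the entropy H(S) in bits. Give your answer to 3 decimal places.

1.996 bits

H(S) = −Σ p·log₂ p.
  −(0.14)·log₂(0.14) = 0.3971
  −(0.07)·log₂(0.07) = 0.2686
  −(0.48)·log₂(0.48) = 0.5083
  −(0.12)·log₂(0.12) = 0.3671
  −(0.19)·log₂(0.19) = 0.4552
Sum: 0.3971 + 0.2686 + 0.5083 + 0.3671 + 0.4552 = 1.996 bits.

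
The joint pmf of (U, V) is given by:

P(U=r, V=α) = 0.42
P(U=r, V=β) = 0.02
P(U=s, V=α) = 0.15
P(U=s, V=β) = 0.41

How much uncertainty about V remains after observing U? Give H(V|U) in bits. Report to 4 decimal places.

Marginals: p(U) = (0.4400, 0.5600), p(V) = (0.5700, 0.4300).
H(V|U) = Σ p(U) · H(V|U=·).
  U=r: p=0.4400, H(V|U=r) = 0.2668
  U=s: p=0.5600, H(V|U=s) = 0.8384
Weighted sum = 0.5869 bits.

0.5869 bits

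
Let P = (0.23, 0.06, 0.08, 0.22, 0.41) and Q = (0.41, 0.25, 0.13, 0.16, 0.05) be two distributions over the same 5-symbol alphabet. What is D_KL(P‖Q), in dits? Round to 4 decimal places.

D(P‖Q) = Σ p·log₁₀(p/q).
  0.23·log₁₀(0.23/0.41) = -0.05774
  0.06·log₁₀(0.06/0.25) = -0.03719
  0.08·log₁₀(0.08/0.13) = -0.01687
  0.22·log₁₀(0.22/0.16) = 0.03043
  0.41·log₁₀(0.41/0.05) = 0.37466
D(P‖Q) = 0.2933 dits.

0.2933 dits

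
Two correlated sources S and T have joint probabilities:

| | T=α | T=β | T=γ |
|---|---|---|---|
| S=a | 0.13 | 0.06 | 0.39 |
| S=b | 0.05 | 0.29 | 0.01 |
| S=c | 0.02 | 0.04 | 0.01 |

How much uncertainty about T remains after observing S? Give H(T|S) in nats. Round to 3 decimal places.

0.740 nats

Chain rule: H(T|S) = H(S,T) − H(S).
Marginals: p(S) = (0.5800, 0.3500, 0.0700), p(T) = (0.2000, 0.3900, 0.4100).
H(S,T) = 1.6091 nats; H(S) = 0.8695 nats.
H(T|S) = 1.6091 − 0.8695 = 0.740 nats.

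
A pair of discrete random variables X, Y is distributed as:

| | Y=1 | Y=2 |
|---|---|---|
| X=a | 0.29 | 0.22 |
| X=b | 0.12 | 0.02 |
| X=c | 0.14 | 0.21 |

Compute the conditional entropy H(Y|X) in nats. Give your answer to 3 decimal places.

0.642 nats

Marginals: p(X) = (0.5100, 0.1400, 0.3500), p(Y) = (0.5500, 0.4500).
H(Y|X) = Σ p(X) · H(Y|X=·).
  X=a: p=0.5100, H(Y|X=a) = 0.6837
  X=b: p=0.1400, H(Y|X=b) = 0.4101
  X=c: p=0.3500, H(Y|X=c) = 0.6730
Weighted sum = 0.642 nats.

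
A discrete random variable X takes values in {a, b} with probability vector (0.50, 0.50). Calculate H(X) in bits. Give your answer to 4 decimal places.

1.0000 bits

H(X) = −Σ p·log₂ p.
  −(0.50)·log₂(0.50) = 0.50000
  −(0.50)·log₂(0.50) = 0.50000
Sum: 0.50000 + 0.50000 = 1.0000 bits.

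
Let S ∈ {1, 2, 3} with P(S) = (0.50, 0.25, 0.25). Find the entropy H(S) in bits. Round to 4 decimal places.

1.5000 bits

H(S) = −Σ p·log₂ p.
  −(0.50)·log₂(0.50) = 0.50000
  −(0.25)·log₂(0.25) = 0.50000
  −(0.25)·log₂(0.25) = 0.50000
Sum: 0.50000 + 0.50000 + 0.50000 = 1.5000 bits.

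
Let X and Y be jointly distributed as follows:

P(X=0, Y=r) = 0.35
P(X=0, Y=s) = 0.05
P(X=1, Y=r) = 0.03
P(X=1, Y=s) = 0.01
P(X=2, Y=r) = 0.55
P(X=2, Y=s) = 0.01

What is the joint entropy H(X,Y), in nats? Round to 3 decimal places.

1.043 nats

H(X,Y) = −Σ p(x,y)·ln p(x,y) over all 6 cells.
  cell (0,r): −0.35·ln0.35 = 0.3674
  cell (0,s): −0.05·ln0.05 = 0.1498
  cell (1,r): −0.03·ln0.03 = 0.1052
  cell (1,s): −0.01·ln0.01 = 0.0461
  cell (2,r): −0.55·ln0.55 = 0.3288
  cell (2,s): −0.01·ln0.01 = 0.0461
Sum = 1.043 nats.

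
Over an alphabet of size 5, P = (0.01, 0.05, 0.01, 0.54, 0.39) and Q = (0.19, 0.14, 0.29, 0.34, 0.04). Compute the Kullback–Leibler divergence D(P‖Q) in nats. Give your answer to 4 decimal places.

D(P‖Q) = Σ p·ln(p/q).
  0.01·ln(0.01/0.19) = -0.02944
  0.05·ln(0.05/0.14) = -0.05148
  0.01·ln(0.01/0.29) = -0.03367
  0.54·ln(0.54/0.34) = 0.24982
  0.39·ln(0.39/0.04) = 0.88813
D(P‖Q) = 1.0234 nats.

1.0234 nats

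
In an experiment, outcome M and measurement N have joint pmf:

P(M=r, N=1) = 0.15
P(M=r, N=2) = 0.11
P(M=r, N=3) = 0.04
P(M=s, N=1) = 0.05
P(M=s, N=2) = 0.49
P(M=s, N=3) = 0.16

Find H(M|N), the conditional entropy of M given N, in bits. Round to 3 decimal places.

Chain rule: H(M|N) = H(M,N) − H(N).
Marginals: p(M) = (0.3000, 0.7000), p(N) = (0.2000, 0.6000, 0.2000).
H(M,N) = 2.0900 bits; H(N) = 1.3710 bits.
H(M|N) = 2.0900 − 1.3710 = 0.719 bits.

0.719 bits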